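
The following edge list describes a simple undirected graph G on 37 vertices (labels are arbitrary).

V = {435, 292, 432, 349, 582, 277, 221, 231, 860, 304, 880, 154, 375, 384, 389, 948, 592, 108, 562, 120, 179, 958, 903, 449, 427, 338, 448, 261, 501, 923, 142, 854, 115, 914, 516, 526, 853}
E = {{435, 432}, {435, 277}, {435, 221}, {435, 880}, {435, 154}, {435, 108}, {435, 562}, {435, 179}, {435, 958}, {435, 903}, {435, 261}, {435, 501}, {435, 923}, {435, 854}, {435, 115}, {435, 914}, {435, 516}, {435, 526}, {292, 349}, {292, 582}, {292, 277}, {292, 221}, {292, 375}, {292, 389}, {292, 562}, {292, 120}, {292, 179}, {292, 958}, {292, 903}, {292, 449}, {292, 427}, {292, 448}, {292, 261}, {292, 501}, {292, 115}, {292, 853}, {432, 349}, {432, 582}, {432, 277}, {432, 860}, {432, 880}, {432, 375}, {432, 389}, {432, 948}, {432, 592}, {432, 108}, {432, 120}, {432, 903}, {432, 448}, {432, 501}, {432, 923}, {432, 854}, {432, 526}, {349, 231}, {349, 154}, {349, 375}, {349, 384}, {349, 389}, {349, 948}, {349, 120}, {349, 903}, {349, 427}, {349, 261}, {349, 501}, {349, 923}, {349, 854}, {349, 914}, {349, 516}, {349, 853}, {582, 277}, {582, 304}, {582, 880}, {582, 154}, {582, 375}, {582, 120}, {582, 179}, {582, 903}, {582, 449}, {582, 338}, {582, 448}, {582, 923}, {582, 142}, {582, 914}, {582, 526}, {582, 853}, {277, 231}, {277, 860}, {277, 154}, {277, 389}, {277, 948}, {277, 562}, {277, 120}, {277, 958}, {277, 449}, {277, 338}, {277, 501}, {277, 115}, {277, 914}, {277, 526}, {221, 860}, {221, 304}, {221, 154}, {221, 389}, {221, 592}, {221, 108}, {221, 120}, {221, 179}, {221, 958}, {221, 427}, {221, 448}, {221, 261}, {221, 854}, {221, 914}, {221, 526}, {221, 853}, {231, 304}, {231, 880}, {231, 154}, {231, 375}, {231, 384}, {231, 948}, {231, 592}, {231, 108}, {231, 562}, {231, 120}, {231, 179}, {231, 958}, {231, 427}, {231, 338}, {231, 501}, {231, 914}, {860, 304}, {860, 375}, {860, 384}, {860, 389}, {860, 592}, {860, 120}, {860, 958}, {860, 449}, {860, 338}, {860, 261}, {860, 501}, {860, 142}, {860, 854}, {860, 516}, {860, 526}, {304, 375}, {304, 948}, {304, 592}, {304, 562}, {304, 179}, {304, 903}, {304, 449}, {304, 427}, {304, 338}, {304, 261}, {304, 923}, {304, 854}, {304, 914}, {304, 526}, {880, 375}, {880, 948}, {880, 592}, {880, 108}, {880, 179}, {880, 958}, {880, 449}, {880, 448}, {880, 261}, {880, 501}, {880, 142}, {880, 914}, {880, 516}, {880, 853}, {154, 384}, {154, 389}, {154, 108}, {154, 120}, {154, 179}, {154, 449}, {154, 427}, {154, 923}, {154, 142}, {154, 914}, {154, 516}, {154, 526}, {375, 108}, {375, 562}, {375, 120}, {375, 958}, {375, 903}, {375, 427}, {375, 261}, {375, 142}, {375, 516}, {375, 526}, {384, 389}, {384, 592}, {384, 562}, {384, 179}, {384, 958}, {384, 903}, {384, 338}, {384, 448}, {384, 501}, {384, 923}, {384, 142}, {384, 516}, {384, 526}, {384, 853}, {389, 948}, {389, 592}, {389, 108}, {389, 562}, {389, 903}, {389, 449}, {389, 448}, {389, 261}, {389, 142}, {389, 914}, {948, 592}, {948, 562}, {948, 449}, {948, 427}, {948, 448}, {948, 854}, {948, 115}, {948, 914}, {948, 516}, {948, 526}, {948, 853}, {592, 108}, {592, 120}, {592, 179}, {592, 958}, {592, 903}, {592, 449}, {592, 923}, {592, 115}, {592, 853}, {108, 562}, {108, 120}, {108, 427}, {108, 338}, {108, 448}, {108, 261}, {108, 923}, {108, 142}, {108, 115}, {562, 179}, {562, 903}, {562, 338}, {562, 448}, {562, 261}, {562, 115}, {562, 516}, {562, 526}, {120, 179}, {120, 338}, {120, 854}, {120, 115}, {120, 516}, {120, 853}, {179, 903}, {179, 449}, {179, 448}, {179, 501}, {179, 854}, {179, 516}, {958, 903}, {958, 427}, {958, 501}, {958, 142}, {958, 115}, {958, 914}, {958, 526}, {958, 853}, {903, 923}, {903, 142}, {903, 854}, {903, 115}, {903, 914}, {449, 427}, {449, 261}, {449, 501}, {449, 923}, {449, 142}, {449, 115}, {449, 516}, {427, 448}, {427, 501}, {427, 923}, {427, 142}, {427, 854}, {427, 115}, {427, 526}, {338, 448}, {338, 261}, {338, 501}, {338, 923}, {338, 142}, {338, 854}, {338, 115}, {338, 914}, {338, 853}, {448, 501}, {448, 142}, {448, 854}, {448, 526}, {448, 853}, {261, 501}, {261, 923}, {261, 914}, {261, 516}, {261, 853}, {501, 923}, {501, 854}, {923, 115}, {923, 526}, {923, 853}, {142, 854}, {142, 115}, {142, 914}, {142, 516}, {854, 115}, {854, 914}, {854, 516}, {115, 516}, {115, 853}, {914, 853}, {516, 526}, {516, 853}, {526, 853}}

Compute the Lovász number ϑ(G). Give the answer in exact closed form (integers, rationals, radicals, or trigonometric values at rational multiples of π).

Vertex 582 has 18 neighbors: 292, 432, 277, 304, 880, 154, 375, 120, 179, 903, 449, 338, 448, 923, 142, 914, 526, 853.
deg(115) = 18; N(115) = {435, 292, 277, 948, 592, 108, 562, 120, 958, 903, 449, 427, 338, 923, 142, 854, 516, 853}.
Vertex 142 has 18 neighbors: 582, 860, 880, 154, 375, 384, 389, 108, 958, 903, 449, 427, 338, 448, 854, 115, 914, 516.
N(179) = {435, 292, 582, 221, 231, 304, 880, 154, 384, 592, 562, 120, 903, 449, 448, 501, 854, 516}, |N(179)| = 18.
deg(v) = 18 for all v (|V|=37); strongly regular (37,18,8,9).
spec(A) ≈ [18.0, 2.5414, -3.5414] (distinct, 4 d.p.).
λ_max=18, λ_min=-sqrt(37)/2 - 1/2; ϑ = −37·λ_min/(λ_max−λ_min) = sqrt(37).
= 6.0828… (decimal).

sqrt(37)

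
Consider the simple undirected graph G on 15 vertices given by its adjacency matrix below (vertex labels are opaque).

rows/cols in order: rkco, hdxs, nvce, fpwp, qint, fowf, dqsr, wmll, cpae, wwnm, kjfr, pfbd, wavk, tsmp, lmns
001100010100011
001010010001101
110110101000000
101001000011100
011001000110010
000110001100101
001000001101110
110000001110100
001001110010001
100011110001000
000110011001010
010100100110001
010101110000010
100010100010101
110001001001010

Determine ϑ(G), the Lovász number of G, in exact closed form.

N(wwnm) = {rkco, qint, fowf, dqsr, wmll, pfbd}, |N(wwnm)| = 6.
Vertex rkco has 6 neighbors: nvce, fpwp, wmll, wwnm, tsmp, lmns.
deg(tsmp) = 6; N(tsmp) = {rkco, qint, dqsr, kjfr, wavk, lmns}.
N(hdxs) = {nvce, qint, wmll, pfbd, wavk, lmns}, |N(hdxs)| = 6.
deg(v) = 6 for all v (|V|=15); Kneser K(6,2) on C(6,2)=15 vertices.
The 3 distinct eigenvalues: [6.0, 1.0, -3.0].
−15·(-3) / ((6)−(-3)) = 5 = ϑ(G).
= 5.000000000… (decimal).

5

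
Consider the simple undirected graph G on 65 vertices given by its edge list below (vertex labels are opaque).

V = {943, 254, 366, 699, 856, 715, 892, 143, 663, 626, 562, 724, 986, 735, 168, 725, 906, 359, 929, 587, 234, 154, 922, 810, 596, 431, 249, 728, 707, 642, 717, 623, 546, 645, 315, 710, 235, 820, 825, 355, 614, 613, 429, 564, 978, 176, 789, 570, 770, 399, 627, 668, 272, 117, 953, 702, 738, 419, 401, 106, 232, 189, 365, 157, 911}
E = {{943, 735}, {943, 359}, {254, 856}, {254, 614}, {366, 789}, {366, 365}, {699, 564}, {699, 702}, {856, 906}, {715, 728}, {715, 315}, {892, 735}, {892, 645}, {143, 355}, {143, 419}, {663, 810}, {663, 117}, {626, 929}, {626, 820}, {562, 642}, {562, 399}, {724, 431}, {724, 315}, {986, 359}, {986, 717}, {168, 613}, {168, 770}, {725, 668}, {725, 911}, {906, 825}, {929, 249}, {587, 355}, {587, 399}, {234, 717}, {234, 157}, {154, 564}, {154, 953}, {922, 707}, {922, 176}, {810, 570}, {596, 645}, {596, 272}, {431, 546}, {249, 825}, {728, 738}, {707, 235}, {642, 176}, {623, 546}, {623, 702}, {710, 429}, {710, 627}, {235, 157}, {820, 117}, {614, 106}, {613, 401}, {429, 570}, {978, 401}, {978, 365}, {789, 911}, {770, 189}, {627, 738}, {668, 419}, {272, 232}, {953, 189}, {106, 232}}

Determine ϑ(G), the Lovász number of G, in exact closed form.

N(728) = {715, 738}, |N(728)| = 2.
N(911) = {725, 789}, |N(911)| = 2.
N(176) = {922, 642}, |N(176)| = 2.
deg(429) = 2; N(429) = {710, 570}.
65-vertex 2-regular graph: connected 2-regular on 65 ⇒ C_{65}.
Distinct eigenvalues (to 6 d.p.): [2.0, 1.990663, 1.96274, 1.916492, 1.852349, 1.770912, 1.67294, 1.559349, 1.431198, 1.289684, 1.136129, 0.971967, 0.798729, 0.618034, 0.431568, 0.241073, 0.048327, -0.14487, -0.336714, -0.525415, -0.70921, -0.886383, -1.05528, -1.214325, -1.362032, -1.497021, -1.618034, -1.723939, -1.813749, -1.886624, -1.941884, -1.979013, -1.997664].
Lovász (edge-transitive): ϑ = −65·(-2*cos(pi/65))/((2)−(-2*cos(pi/65))) = 65*cos(pi/65)/(cos(pi/65) + 1).
≈ 32.48101260 (to 8 d.p.).
Sandwich: α(G)=32 ≤ ϑ(G)=65*cos(pi/65)/(cos(pi/65) + 1) ≤ χ(Ḡ)=33 (both strict).

65*cos(pi/65)/(cos(pi/65) + 1)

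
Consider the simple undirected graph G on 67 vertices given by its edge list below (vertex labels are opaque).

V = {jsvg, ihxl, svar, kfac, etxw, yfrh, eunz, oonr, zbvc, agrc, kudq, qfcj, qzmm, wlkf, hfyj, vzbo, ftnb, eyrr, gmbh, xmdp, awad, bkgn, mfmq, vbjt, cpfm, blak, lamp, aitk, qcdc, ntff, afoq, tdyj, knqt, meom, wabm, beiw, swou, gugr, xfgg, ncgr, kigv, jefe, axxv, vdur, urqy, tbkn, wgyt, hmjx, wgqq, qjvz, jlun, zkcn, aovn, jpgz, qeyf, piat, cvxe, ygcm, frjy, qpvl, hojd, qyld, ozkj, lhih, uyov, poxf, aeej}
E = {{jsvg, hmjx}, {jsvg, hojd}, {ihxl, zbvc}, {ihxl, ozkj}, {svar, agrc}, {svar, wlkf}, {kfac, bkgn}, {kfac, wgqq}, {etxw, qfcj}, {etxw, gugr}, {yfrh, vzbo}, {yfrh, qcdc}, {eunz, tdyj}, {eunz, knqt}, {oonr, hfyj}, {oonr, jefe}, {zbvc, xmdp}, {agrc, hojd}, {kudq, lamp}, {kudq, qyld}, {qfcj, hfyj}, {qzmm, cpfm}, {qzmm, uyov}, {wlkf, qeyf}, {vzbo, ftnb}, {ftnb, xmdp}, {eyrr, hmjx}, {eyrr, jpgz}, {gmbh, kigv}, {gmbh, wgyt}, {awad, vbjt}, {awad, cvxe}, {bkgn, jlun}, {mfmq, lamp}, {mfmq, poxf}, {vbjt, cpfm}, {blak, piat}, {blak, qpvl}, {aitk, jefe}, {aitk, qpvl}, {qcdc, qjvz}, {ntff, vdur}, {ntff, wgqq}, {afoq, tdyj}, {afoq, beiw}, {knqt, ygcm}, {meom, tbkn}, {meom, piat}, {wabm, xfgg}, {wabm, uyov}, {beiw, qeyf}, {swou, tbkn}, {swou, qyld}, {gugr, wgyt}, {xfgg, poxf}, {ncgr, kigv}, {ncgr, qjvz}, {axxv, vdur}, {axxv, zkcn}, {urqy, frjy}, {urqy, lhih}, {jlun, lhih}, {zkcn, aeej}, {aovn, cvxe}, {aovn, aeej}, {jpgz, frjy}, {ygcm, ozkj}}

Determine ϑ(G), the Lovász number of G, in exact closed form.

deg(ntff) = 2; N(ntff) = {vdur, wgqq}.
Vertex hfyj has 2 neighbors: oonr, qfcj.
deg(qeyf) = 2; N(qeyf) = {wlkf, beiw}.
N(xfgg) = {wabm, poxf}, |N(xfgg)| = 2.
deg(v) = 2 for all v (|V|=67); the odd cycle C_{67}.
Distinct eigenvalues (to 4 d.p.): [2.0, 1.9912, 1.9649, 1.9214, 1.8609, 1.7841, 1.6917, 1.5843, 1.4631, 1.3289, 1.1831, 1.0269, 0.8617, 0.6889, 0.5101, 0.3268, 0.1406, -0.0469, -0.2339, -0.4189, -0.6002, -0.7762, -0.9454, -1.1063, -1.2574, -1.3975, -1.5254, -1.6398, -1.7398, -1.8245, -1.8932, -1.9453, -1.9802, -1.9978].
ϑ = −N·λ_min/(λ_max−λ_min) = −67·(-2*cos(pi/67))/(2−(-2*cos(pi/67))) = 67*cos(pi/67)/(cos(pi/67) + 1).
ϑ(G) ≈ 33.481579809.
33 ≤ 67*cos(pi/67)/(cos(pi/67) + 1) ≤ 34: both strict.

67*cos(pi/67)/(cos(pi/67) + 1)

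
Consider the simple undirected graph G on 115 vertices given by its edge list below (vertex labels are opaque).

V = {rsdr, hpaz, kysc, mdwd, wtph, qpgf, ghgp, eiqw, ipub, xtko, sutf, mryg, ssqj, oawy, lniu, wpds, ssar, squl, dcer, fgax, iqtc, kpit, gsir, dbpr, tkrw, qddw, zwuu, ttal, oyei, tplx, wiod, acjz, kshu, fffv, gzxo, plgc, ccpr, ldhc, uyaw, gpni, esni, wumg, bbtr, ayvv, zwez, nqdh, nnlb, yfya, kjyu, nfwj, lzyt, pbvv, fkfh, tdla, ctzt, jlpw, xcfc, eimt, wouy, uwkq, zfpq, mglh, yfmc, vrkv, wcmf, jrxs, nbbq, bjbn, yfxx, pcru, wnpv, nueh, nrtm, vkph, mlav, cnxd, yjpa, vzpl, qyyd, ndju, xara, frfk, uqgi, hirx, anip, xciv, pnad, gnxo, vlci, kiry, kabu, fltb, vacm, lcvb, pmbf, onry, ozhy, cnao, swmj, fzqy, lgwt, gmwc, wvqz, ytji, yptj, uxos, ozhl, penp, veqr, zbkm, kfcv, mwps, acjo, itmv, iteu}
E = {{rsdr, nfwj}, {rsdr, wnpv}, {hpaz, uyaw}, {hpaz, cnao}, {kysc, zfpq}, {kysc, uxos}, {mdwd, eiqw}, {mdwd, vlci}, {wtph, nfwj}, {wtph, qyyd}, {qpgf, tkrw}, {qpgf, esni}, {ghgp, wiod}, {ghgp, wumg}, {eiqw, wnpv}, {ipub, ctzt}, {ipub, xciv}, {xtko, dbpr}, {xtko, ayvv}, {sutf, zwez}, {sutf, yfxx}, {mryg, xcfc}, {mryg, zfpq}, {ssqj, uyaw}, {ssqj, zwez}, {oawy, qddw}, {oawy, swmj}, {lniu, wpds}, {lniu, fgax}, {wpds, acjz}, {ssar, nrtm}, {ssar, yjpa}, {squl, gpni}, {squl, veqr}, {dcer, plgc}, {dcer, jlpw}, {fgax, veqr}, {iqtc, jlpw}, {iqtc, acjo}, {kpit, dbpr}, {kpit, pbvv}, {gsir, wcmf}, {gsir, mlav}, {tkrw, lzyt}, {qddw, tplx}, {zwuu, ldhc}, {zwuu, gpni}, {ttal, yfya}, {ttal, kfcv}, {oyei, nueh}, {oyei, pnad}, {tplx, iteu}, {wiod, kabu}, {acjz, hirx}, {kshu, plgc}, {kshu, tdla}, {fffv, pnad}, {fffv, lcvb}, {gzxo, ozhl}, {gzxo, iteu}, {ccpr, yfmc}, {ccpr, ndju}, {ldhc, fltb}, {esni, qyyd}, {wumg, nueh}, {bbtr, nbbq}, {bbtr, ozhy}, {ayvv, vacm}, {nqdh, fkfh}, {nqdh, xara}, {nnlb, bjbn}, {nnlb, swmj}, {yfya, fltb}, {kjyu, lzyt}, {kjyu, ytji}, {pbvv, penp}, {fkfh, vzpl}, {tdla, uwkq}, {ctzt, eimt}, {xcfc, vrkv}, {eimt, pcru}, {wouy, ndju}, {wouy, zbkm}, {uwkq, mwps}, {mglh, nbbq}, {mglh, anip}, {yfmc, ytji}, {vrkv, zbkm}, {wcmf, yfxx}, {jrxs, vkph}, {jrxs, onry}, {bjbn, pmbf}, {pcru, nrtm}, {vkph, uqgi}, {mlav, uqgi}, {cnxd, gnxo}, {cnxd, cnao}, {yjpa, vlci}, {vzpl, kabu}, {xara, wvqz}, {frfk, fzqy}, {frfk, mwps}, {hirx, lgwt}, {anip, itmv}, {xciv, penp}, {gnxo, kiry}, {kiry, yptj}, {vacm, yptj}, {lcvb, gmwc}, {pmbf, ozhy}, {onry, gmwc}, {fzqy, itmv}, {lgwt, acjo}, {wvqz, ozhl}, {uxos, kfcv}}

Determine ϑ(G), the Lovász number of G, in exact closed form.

115*cos(pi/115)/(cos(pi/115) + 1)

deg(iteu) = 2; N(iteu) = {tplx, gzxo}.
deg(vlci) = 2; N(vlci) = {mdwd, yjpa}.
Vertex mglh has 2 neighbors: nbbq, anip.
N(ayvv) = {xtko, vacm}, |N(ayvv)| = 2.
Regular of degree 2 on 115 vertices: connected 2-regular on 115 ⇒ C_{115}.
spec(A) ≈ [2.0, 1.997016, 1.988071, 1.973194, 1.952428, 1.925835, 1.893494, 1.855503, 1.811974, 1.763037, 1.708839, 1.649541, 1.58532, 1.516368, 1.44289, 1.365106, 1.283249, 1.197561, 1.1083, 1.01573, 0.92013, 0.821784, 0.720985, 0.618034, 0.513239, 0.406912, 0.299371, 0.190936, 0.081932, -0.027317, -0.136485, -0.245245, -0.353273, -0.460247, -0.565848, -0.669759, -0.771672, -0.871282, -0.968292, -1.062411, -1.153361, -1.240868, -1.324672, -1.404522, -1.480181, -1.551423, -1.618034, -1.679817, -1.736586, -1.788173, -1.834423, -1.875198, -1.910377, -1.939855, -1.963543, -1.981372, -1.993287, -1.999254] (distinct, 6 d.p.).
λ_max=2, λ_min=-2*cos(pi/115); ϑ = −115·λ_min/(λ_max−λ_min) = 115*cos(pi/115)/(cos(pi/115) + 1).
Numerically 57.48927083.
Sandwich: α(G)=57 ≤ ϑ(G)=115*cos(pi/115)/(cos(pi/115) + 1) ≤ χ(Ḡ)=58 (both strict).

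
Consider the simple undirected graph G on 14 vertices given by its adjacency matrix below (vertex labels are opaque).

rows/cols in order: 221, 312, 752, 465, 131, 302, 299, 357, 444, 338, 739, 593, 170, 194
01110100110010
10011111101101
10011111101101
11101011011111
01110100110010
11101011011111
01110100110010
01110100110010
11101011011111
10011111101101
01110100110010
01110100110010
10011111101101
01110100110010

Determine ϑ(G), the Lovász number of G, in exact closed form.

7

Vertex 593 has 7 neighbors: 312, 752, 465, 302, 444, 338, 170.
deg(739) = 7; N(739) = {312, 752, 465, 302, 444, 338, 170}.
N(752) = {221, 465, 131, 302, 299, 357, 444, 739, 593, 194}, |N(752)| = 10.
Vertex 357 has 7 neighbors: 312, 752, 465, 302, 444, 338, 170.
G = K_{7,4,3}: α = 7 = χ(Ḡ), so ϑ = 7.
ϑ(G) ≈ 7.0000000.
Check 7 ≤ 7 ≤ 7: collapsed.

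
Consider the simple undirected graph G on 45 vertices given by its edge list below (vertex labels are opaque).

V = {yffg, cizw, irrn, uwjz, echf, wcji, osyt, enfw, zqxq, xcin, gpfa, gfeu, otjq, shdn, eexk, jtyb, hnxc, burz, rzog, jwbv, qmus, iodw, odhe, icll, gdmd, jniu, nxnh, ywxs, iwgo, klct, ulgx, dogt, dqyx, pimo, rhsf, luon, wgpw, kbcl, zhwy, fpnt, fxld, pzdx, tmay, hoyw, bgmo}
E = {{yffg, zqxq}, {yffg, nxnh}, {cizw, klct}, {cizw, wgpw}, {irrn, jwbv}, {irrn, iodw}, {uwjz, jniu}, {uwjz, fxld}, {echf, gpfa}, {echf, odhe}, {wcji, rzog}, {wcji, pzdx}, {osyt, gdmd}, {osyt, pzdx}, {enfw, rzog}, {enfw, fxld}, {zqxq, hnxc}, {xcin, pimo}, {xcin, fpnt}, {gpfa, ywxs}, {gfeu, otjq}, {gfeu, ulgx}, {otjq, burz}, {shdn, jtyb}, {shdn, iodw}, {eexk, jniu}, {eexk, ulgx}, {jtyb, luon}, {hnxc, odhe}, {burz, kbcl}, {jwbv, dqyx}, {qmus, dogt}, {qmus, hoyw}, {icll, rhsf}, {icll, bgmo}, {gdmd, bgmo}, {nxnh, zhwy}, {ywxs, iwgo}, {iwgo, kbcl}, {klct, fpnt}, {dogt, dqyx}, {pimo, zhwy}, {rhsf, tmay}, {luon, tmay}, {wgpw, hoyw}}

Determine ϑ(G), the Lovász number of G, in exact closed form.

45*cos(pi/45)/(cos(pi/45) + 1)

N(wgpw) = {cizw, hoyw}, |N(wgpw)| = 2.
deg(gdmd) = 2; N(gdmd) = {osyt, bgmo}.
N(wcji) = {rzog, pzdx}, |N(wcji)| = 2.
N(iodw) = {irrn, shdn}, |N(iodw)| = 2.
Regular of degree 2 on 45 vertices: the odd cycle C_{45}.
The 23 distinct eigenvalues: [2.0, 1.9805, 1.9225, 1.8271, 1.6961, 1.5321, 1.3383, 1.1184, 0.8767, 0.618, 0.3473, 0.0698, -0.2091, -0.4838, -0.7492, -1.0, -1.2313, -1.4387, -1.618, -1.7659, -1.8794, -1.9563, -1.9951].
Lovász: ϑ = −45(-2*cos(pi/45))/(2+-(-1)*2*cos(pi/45)) = 45*cos(pi/45)/(cos(pi/45) + 1).
ϑ(G) ≈ 22.472562147.
Check 22 ≤ 45*cos(pi/45)/(cos(pi/45) + 1) ≤ 23: both strict.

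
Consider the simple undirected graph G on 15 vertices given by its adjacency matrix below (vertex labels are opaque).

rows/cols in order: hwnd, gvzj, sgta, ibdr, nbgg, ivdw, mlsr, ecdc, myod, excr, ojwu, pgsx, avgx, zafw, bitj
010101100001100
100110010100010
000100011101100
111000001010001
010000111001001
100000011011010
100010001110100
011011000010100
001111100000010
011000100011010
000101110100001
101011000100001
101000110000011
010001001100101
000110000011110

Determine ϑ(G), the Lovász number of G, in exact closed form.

deg(myod) = 6; N(myod) = {sgta, ibdr, nbgg, ivdw, mlsr, zafw}.
deg(ojwu) = 6; N(ojwu) = {ibdr, ivdw, mlsr, ecdc, excr, bitj}.
Vertex bitj has 6 neighbors: ibdr, nbgg, ojwu, pgsx, avgx, zafw.
deg(ecdc) = 6; N(ecdc) = {gvzj, sgta, nbgg, ivdw, ojwu, avgx}.
Every vertex has degree 6 (N=15); Kneser-type, 2-subsets of [6].
spec(A) ≈ [6.0, 1.0, -3.0] (distinct, 3 d.p.).
Lovász: ϑ = −15(-3)/(6+-1*(-3)) = 5.
ϑ(G) ≈ 5.00000000.

5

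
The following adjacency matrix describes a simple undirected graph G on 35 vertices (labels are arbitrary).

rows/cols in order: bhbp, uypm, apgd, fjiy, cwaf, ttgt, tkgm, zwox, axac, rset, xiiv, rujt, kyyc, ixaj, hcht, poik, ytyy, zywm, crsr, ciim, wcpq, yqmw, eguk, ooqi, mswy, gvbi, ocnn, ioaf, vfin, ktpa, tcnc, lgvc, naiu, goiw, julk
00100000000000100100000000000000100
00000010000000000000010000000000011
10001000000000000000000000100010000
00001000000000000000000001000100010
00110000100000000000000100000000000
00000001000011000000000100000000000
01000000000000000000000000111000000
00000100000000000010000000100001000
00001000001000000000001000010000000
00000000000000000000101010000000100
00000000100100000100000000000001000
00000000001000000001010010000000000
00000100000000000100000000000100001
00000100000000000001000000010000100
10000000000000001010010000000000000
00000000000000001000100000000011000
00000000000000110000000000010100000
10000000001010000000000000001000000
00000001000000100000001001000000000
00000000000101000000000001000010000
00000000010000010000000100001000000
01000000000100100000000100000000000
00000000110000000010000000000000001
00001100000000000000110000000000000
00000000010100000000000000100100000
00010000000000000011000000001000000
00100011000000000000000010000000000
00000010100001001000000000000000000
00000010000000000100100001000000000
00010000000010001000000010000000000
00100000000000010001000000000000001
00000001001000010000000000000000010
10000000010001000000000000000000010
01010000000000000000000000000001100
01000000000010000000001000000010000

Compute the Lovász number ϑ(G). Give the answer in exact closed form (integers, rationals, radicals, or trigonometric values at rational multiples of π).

15

Vertex yqmw has 4 neighbors: uypm, rujt, hcht, ooqi.
Vertex ttgt has 4 neighbors: zwox, kyyc, ixaj, ooqi.
Vertex ooqi has 4 neighbors: cwaf, ttgt, wcpq, yqmw.
Vertex mswy has 4 neighbors: rset, rujt, ocnn, ktpa.
35-vertex 4-regular graph: Kneser-type, 3-subsets of [7].
The 4 distinct eigenvalues: [4.0, 2.0, -1.0, -3.0].
Lovász (edge-transitive): ϑ = −35·(-3)/((4)−(-3)) = 15.
= 15.000000… (decimal).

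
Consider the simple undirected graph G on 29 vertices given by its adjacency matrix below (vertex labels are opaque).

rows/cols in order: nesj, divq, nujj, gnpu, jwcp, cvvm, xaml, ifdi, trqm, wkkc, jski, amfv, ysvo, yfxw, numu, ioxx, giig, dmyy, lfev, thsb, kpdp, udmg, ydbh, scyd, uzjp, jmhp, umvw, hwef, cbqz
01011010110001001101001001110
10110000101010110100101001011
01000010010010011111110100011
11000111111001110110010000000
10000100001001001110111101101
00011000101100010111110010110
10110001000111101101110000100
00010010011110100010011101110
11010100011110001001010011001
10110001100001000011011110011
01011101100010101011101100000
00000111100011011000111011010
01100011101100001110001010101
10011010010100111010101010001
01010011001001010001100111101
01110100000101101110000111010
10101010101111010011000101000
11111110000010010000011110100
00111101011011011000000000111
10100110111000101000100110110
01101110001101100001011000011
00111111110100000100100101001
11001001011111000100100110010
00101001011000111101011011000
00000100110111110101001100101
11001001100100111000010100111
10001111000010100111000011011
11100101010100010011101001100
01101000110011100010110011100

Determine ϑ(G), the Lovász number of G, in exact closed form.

sqrt(29)

deg(kpdp) = 14; N(kpdp) = {divq, nujj, jwcp, cvvm, xaml, jski, amfv, yfxw, numu, thsb, udmg, ydbh, hwef, cbqz}.
N(umvw) = {nesj, jwcp, cvvm, xaml, ifdi, ysvo, numu, dmyy, lfev, thsb, uzjp, jmhp, hwef, cbqz}, |N(umvw)| = 14.
deg(nujj) = 14; N(nujj) = {divq, xaml, wkkc, ysvo, ioxx, giig, dmyy, lfev, thsb, kpdp, udmg, scyd, hwef, cbqz}.
deg(amfv) = 14; N(amfv) = {cvvm, xaml, ifdi, trqm, ysvo, yfxw, ioxx, giig, kpdp, udmg, ydbh, uzjp, jmhp, hwef}.
Every vertex has degree 14 (N=29); Paley(29): SR with (k,λ,μ)=(14,6,7).
spec(A) ≈ [14.0, 2.1926, -3.1926] (distinct, 4 d.p.).
With N=29: ϑ(G) = 29·(-(-sqrt(29)/2 - 1/2))/(14−(-sqrt(29)/2 - 1/2)) = sqrt(29).
ϑ(G) ≈ 5.385165.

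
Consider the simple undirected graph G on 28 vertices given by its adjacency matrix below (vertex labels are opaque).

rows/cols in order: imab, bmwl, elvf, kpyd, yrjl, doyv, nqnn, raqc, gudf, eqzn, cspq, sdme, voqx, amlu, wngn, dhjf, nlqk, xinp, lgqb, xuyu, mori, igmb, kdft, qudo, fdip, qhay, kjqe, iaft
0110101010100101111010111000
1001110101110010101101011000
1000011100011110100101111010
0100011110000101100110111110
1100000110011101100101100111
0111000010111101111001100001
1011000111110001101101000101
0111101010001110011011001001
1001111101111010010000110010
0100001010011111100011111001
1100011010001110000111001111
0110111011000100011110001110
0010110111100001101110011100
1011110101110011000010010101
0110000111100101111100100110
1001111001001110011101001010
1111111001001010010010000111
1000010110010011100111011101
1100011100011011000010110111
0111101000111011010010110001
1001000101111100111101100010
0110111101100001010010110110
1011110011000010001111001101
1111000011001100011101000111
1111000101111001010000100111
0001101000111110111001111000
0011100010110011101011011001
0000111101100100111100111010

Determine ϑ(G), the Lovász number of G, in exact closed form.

Vertex elvf has 15 neighbors: imab, doyv, nqnn, raqc, sdme, voqx, amlu, wngn, nlqk, xuyu, igmb, kdft, qudo, fdip, kjqe.
N(lgqb) = {imab, bmwl, doyv, nqnn, raqc, sdme, voqx, wngn, dhjf, mori, kdft, qudo, qhay, kjqe, iaft}, |N(lgqb)| = 15.
N(igmb) = {bmwl, elvf, yrjl, doyv, nqnn, raqc, eqzn, cspq, dhjf, xinp, mori, kdft, qudo, qhay, kjqe}, |N(igmb)| = 15.
deg(nlqk) = 15; N(nlqk) = {imab, bmwl, elvf, kpyd, yrjl, doyv, nqnn, eqzn, voqx, wngn, xinp, mori, qhay, kjqe, iaft}.
deg(v) = 15 for all v (|V|=28); this is K(8,2), the Kneser graph.
The 3 distinct eigenvalues: [15.0, 1.0, -5.0].
−28·(-5) / ((15)−(-5)) = 7 = ϑ(G).
ϑ(G) ≈ 7.000000.

7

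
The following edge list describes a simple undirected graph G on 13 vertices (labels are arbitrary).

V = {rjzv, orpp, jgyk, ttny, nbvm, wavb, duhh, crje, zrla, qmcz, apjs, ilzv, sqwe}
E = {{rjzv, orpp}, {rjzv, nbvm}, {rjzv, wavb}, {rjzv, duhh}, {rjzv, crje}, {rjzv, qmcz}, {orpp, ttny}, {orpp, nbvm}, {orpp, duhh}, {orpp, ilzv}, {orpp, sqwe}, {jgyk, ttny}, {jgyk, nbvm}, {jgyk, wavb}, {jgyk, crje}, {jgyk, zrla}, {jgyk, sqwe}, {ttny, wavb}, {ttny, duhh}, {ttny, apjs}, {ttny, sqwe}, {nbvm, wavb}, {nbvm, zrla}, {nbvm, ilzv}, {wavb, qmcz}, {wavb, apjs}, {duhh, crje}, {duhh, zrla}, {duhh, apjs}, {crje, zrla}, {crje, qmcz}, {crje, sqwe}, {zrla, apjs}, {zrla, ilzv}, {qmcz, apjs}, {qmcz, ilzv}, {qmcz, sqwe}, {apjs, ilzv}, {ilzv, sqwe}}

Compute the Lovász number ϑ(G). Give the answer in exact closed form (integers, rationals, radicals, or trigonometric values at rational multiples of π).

Vertex nbvm has 6 neighbors: rjzv, orpp, jgyk, wavb, zrla, ilzv.
deg(sqwe) = 6; N(sqwe) = {orpp, jgyk, ttny, crje, qmcz, ilzv}.
deg(ilzv) = 6; N(ilzv) = {orpp, nbvm, zrla, qmcz, apjs, sqwe}.
deg(apjs) = 6; N(apjs) = {ttny, wavb, duhh, zrla, qmcz, ilzv}.
deg(v) = 6 for all v (|V|=13); Paley(13): SR with (k,λ,μ)=(6,2,3).
Distinct eigenvalues (to 3 d.p.): [6.0, 1.303, -2.303].
With N=13: ϑ(G) = 13·(-(-sqrt(13)/2 - 1/2))/(6−(-sqrt(13)/2 - 1/2)) = sqrt(13).
Numerically 3.60555.

sqrt(13)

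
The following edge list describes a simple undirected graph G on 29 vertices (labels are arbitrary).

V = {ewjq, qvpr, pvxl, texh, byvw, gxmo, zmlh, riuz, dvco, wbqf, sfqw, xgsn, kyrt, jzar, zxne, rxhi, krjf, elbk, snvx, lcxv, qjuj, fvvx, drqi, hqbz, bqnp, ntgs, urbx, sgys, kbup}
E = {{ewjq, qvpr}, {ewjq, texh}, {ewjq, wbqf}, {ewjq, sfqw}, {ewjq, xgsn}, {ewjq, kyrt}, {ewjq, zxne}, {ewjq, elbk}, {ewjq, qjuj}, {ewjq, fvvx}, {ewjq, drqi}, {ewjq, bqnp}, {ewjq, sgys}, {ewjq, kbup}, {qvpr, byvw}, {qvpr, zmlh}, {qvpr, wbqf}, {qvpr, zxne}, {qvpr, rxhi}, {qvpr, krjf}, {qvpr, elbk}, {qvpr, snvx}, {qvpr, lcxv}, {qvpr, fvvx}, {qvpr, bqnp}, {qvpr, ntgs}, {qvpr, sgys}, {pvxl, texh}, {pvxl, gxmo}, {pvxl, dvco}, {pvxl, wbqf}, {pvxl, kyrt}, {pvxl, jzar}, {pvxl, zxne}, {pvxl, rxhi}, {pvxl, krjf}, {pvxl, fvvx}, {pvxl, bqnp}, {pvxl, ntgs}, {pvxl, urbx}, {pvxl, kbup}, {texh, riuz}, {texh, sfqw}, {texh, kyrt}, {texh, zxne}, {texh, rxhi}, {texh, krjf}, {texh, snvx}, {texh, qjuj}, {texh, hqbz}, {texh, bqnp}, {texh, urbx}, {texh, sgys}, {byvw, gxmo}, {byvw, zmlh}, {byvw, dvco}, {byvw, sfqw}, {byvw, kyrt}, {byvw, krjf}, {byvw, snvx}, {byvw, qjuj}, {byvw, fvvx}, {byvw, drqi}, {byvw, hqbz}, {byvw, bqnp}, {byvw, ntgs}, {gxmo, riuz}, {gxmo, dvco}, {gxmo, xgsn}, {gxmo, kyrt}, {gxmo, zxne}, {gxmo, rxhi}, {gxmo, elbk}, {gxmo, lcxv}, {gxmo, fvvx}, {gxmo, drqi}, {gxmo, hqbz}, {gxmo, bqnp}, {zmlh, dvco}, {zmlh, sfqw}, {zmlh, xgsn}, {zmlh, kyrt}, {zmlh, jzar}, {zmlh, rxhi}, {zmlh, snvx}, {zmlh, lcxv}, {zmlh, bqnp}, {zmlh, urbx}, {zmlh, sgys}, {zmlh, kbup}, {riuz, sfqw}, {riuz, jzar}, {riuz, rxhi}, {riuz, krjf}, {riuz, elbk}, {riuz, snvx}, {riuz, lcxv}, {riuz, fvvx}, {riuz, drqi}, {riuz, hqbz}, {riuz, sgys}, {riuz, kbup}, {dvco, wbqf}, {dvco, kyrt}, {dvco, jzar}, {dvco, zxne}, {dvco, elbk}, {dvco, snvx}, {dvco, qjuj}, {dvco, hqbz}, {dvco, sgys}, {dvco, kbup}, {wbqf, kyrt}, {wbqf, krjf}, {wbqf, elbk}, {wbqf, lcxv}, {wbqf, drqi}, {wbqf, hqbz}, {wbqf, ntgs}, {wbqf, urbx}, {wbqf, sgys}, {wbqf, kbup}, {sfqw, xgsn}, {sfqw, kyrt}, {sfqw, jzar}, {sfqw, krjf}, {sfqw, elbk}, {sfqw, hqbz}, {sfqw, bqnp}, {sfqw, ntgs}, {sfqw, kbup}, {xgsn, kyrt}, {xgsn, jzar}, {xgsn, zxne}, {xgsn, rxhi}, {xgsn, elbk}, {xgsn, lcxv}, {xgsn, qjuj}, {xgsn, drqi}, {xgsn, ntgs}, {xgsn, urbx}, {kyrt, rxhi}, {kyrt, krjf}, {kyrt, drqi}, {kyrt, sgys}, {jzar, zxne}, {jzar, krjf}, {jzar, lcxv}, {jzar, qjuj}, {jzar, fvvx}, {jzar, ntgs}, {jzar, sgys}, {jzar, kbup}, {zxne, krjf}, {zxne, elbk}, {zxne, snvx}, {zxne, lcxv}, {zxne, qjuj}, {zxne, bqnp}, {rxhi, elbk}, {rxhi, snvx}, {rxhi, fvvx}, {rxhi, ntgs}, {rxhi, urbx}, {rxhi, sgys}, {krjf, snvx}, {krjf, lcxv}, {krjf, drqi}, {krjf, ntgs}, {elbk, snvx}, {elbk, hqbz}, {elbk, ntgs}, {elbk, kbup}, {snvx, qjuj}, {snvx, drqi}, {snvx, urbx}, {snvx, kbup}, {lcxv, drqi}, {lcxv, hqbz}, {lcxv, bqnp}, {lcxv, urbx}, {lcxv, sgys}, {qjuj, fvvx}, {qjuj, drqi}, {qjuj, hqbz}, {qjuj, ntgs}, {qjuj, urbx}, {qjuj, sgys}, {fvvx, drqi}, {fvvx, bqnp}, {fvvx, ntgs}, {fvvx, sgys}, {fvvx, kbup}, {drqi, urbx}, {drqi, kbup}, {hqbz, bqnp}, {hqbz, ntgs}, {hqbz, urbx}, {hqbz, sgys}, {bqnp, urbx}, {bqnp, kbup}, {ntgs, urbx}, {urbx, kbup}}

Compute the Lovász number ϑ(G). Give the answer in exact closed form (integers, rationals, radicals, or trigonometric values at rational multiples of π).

sqrt(29)

N(hqbz) = {texh, byvw, gxmo, riuz, dvco, wbqf, sfqw, elbk, lcxv, qjuj, bqnp, ntgs, urbx, sgys}, |N(hqbz)| = 14.
N(elbk) = {ewjq, qvpr, gxmo, riuz, dvco, wbqf, sfqw, xgsn, zxne, rxhi, snvx, hqbz, ntgs, kbup}, |N(elbk)| = 14.
deg(rxhi) = 14; N(rxhi) = {qvpr, pvxl, texh, gxmo, zmlh, riuz, xgsn, kyrt, elbk, snvx, fvvx, ntgs, urbx, sgys}.
deg(dvco) = 14; N(dvco) = {pvxl, byvw, gxmo, zmlh, wbqf, kyrt, jzar, zxne, elbk, snvx, qjuj, hqbz, sgys, kbup}.
Regular of degree 14 on 29 vertices: Paley(29): SR with (k,λ,μ)=(14,6,7).
spec(A) ≈ [14.0, 2.193, -3.193] (distinct, 3 d.p.).
Lovász (edge-transitive): ϑ = −29·(-sqrt(29)/2 - 1/2)/((14)−(-sqrt(29)/2 - 1/2)) = sqrt(29).
= 5.385164807… (decimal).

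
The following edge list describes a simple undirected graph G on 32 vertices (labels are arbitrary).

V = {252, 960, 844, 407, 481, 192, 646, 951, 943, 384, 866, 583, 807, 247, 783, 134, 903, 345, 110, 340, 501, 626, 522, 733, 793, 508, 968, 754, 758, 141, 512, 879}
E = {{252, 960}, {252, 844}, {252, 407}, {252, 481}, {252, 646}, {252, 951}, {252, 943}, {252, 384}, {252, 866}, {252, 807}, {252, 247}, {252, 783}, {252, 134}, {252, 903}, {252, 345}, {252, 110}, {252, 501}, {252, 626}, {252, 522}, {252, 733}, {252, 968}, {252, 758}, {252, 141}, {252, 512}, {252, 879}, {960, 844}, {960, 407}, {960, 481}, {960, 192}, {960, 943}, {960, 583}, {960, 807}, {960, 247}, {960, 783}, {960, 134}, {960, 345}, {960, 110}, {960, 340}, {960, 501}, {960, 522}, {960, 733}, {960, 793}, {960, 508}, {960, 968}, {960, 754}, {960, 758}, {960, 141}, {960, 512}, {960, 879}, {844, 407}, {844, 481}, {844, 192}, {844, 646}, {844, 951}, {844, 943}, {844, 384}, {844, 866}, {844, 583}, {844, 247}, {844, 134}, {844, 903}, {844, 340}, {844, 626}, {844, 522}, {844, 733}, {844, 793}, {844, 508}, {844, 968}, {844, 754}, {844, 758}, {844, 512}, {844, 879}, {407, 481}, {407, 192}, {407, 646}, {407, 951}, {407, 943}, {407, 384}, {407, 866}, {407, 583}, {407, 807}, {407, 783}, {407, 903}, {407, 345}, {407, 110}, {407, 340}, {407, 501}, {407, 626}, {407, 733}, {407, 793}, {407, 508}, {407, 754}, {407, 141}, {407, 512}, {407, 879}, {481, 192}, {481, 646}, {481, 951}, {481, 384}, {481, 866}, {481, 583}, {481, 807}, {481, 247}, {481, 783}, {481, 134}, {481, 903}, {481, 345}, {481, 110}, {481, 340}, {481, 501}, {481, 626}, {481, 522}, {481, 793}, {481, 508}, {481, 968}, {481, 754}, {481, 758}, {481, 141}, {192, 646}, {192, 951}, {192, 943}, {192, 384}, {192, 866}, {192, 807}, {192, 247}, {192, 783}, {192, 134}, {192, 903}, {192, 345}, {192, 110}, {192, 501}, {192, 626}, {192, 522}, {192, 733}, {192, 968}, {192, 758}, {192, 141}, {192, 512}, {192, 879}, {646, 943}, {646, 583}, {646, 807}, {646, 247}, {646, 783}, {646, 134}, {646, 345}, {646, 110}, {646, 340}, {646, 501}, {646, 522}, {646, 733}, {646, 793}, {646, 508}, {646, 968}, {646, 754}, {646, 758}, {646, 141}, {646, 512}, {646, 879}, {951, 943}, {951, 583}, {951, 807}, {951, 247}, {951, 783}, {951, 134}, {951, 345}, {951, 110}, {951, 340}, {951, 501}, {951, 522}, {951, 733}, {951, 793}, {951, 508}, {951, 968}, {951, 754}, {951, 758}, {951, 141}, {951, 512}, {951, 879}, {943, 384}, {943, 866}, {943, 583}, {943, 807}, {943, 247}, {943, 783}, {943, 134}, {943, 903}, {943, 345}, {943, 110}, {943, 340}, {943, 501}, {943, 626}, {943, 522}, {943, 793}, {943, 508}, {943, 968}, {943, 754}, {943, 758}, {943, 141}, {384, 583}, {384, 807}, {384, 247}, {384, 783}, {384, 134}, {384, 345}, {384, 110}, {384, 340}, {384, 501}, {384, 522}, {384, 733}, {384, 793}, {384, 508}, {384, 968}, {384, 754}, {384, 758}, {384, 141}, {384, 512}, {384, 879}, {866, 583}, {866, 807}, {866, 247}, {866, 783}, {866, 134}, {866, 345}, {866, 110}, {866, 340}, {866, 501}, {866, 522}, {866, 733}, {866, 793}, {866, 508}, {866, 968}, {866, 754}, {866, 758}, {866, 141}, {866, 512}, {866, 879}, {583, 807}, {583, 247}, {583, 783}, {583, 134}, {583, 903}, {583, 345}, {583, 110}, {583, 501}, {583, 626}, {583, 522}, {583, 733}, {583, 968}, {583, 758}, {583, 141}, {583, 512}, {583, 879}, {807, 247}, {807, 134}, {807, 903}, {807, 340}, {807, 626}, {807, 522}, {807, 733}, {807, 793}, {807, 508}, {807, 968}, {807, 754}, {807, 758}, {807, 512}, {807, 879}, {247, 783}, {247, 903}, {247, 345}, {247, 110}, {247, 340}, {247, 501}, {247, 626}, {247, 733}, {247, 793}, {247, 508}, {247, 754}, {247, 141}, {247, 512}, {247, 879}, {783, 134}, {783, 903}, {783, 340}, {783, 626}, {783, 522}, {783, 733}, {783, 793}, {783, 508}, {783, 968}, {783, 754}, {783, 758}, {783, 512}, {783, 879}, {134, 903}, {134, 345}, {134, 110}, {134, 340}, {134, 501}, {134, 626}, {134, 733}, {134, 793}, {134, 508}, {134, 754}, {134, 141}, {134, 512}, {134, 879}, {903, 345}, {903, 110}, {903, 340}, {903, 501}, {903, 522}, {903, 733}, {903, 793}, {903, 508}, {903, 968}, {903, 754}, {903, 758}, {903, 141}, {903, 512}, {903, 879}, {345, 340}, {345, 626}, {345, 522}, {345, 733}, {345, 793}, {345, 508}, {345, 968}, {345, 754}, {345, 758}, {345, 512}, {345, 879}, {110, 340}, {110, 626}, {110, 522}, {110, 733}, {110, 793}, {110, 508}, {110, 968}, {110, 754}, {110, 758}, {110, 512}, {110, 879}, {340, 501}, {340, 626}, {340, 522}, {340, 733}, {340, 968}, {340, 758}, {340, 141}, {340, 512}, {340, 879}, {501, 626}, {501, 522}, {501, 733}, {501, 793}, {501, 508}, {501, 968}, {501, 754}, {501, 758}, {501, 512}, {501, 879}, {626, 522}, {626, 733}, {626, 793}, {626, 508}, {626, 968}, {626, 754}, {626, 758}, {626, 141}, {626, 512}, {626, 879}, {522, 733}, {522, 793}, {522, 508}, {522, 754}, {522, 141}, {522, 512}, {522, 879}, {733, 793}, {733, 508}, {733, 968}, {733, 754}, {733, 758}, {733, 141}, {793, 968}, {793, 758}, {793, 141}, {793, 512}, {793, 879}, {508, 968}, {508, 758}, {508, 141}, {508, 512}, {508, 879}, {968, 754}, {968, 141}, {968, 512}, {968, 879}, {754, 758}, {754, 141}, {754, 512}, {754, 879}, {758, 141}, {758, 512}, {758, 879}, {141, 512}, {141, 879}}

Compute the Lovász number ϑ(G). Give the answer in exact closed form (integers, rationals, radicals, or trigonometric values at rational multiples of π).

N(844) = {252, 960, 407, 481, 192, 646, 951, 943, 384, 866, 583, 247, 134, 903, 340, 626, 522, 733, 793, 508, 968, 754, 758, 512, 879}, |N(844)| = 25.
N(951) = {252, 844, 407, 481, 192, 943, 583, 807, 247, 783, 134, 345, 110, 340, 501, 522, 733, 793, 508, 968, 754, 758, 141, 512, 879}, |N(951)| = 25.
deg(807) = 25; N(807) = {252, 960, 407, 481, 192, 646, 951, 943, 384, 866, 583, 247, 134, 903, 340, 626, 522, 733, 793, 508, 968, 754, 758, 512, 879}.
Vertex 758 has 26 neighbors: 252, 960, 844, 481, 192, 646, 951, 943, 384, 866, 583, 807, 783, 903, 345, 110, 340, 501, 626, 733, 793, 508, 754, 141, 512, 879.
5 parts of sizes [7, 7, 7, 6, 5]; α(G) = 7 = ϑ (perfect).
≈ 7.000000000 (to 9 d.p.).
Lovász sandwich 7 ≤ 7 ≤ 7: collapsed.

7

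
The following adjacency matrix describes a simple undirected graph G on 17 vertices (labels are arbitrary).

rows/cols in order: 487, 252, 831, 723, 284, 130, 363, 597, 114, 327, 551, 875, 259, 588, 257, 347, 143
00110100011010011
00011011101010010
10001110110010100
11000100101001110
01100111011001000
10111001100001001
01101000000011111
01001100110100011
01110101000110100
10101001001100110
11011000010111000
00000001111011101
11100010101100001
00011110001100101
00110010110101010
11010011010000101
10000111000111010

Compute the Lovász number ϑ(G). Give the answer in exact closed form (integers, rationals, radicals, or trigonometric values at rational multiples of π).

deg(875) = 8; N(875) = {597, 114, 327, 551, 259, 588, 257, 143}.
Vertex 363 has 8 neighbors: 252, 831, 284, 259, 588, 257, 347, 143.
Vertex 588 has 8 neighbors: 723, 284, 130, 363, 551, 875, 257, 143.
Vertex 551 has 8 neighbors: 487, 252, 723, 284, 327, 875, 259, 588.
8-regular, N=17; Paley(17): SR with (k,λ,μ)=(8,3,4).
spec(A) ≈ [8.0, 1.56155, -2.56155] (distinct, 5 d.p.).
With N=17: ϑ(G) = 17·(-(-sqrt(17)/2 - 1/2))/(8−(-sqrt(17)/2 - 1/2)) = sqrt(17).
= 4.123106… (decimal).

sqrt(17)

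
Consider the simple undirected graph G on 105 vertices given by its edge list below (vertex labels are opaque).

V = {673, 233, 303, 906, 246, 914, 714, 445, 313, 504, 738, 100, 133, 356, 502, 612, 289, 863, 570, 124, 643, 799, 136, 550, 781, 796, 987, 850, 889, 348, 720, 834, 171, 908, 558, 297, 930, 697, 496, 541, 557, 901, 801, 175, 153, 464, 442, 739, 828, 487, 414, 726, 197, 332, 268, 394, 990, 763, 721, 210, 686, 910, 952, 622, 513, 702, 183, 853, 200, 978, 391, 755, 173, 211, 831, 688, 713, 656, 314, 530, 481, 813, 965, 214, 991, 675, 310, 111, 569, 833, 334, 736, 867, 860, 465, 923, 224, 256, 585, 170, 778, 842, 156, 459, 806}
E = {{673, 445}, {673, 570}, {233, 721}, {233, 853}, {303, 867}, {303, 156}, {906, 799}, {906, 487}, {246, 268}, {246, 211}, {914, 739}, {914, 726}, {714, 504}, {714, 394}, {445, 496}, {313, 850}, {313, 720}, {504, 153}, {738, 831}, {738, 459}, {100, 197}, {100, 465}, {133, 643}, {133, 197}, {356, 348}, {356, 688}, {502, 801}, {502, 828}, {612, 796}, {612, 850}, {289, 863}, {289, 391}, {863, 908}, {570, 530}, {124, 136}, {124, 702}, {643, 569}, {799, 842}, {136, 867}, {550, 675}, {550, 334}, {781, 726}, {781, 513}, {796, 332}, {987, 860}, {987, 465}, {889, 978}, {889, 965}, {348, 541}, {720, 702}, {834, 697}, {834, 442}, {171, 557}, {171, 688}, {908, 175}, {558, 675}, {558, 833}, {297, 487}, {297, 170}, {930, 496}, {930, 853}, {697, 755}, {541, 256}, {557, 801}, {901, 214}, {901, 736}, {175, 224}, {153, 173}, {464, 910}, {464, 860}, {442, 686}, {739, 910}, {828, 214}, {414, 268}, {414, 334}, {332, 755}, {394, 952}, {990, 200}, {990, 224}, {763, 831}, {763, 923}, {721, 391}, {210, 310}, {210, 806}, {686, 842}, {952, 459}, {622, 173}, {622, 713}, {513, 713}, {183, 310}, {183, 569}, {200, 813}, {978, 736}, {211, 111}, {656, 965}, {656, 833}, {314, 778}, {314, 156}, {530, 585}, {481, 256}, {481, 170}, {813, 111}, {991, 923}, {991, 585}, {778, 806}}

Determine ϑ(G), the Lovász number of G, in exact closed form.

105*cos(pi/105)/(cos(pi/105) + 1)

deg(156) = 2; N(156) = {303, 314}.
N(224) = {175, 990}, |N(224)| = 2.
N(356) = {348, 688}, |N(356)| = 2.
N(831) = {738, 763}, |N(831)| = 2.
2-regular, N=105; the odd cycle C_{105}.
The 53 distinct eigenvalues: [2.0, 1.996, 1.986, 1.968, 1.943, 1.911, 1.872, 1.827, 1.775, 1.717, 1.652, 1.582, 1.506, 1.425, 1.338, 1.247, 1.151, 1.051, 0.948, 0.841, 0.731, 0.618, 0.503, 0.387, 0.268, 0.149, 0.03, -0.09, -0.209, -0.328, -0.445, -0.561, -0.675, -0.786, -0.895, -1.0, -1.102, -1.2, -1.293, -1.382, -1.466, -1.545, -1.618, -1.685, -1.747, -1.802, -1.851, -1.893, -1.928, -1.956, -1.978, -1.992, -1.999].
−105·(-2*cos(pi/105)) / ((2)−(-2*cos(pi/105))) = 105*cos(pi/105)/(cos(pi/105) + 1) = ϑ(G).
≈ 52.488249 (to 6 d.p.).
52 ≤ 105*cos(pi/105)/(cos(pi/105) + 1) ≤ 53: both strict.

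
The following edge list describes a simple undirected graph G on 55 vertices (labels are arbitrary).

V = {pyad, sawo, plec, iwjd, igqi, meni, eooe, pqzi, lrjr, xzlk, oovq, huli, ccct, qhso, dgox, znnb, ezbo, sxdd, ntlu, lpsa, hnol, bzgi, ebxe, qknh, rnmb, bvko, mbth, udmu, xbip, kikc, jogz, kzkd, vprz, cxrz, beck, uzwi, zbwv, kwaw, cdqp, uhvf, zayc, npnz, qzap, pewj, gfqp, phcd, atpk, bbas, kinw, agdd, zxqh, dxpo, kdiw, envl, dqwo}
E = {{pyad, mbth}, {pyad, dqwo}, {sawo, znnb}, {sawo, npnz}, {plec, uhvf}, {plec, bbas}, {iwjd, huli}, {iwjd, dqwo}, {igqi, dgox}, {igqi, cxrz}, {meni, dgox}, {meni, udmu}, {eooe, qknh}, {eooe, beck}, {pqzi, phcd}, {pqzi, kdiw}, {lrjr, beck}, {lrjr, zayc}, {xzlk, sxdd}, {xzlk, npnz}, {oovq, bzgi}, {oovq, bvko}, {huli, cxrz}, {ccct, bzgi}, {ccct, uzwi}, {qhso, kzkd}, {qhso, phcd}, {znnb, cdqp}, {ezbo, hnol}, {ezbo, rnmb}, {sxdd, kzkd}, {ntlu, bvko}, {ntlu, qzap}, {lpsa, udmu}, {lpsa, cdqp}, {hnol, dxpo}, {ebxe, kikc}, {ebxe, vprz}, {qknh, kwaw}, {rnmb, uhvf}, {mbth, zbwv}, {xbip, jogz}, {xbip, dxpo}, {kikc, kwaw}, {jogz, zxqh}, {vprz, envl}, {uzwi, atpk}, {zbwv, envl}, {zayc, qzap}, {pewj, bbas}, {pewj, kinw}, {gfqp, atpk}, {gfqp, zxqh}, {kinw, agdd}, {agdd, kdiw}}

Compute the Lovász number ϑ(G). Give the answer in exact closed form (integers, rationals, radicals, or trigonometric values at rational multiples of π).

55*cos(pi/55)/(cos(pi/55) + 1)

Vertex kinw has 2 neighbors: pewj, agdd.
Vertex udmu has 2 neighbors: meni, lpsa.
deg(huli) = 2; N(huli) = {iwjd, cxrz}.
Vertex plec has 2 neighbors: uhvf, bbas.
2-regular, N=55; the odd cycle C_{55}.
Distinct eigenvalues (to 5 d.p.): [2.0, 1.98696, 1.94802, 1.88369, 1.7948, 1.68251, 1.54828, 1.39388, 1.2213, 1.03279, 0.83083, 0.61803, 0.39718, 0.17115, -0.05711, -0.28463, -0.50844, -0.72562, -0.93333, -1.12889, -1.30972, -1.47348, -1.61803, -1.74149, -1.84225, -1.91899, -1.97071, -1.99674].
Lovász (edge-transitive): ϑ = −55·(-2*cos(pi/55))/((2)−(-2*cos(pi/55))) = 55*cos(pi/55)/(cos(pi/55) + 1).
≈ 27.47755688 (to 8 d.p.).
α=27, χ(Ḡ)=28; ϑ=55*cos(pi/55)/(cos(pi/55) + 1) lies between (both strict).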